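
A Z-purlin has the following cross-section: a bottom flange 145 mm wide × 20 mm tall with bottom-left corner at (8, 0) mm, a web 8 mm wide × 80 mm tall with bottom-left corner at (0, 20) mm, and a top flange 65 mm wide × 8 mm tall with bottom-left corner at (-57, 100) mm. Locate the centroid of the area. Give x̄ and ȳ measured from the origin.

x̄ = 54.99 mm, ȳ = 29.92 mm

bottom flange: A = 145 × 20 = 2900.00, centroid at (80.50, 10.00).
web: A = 8 × 80 = 640.00, centroid at (4.00, 60.00).
top flange: A = 65 × 8 = 520.00, centroid at (-24.50, 104.00).
ΣA = 4060.00 mm², ΣAx̄ = 223270.00 mm³, ΣAȳ = 121480.00 mm³.
x̄ = 223270.00/4060.00 = 54.99 mm; ȳ = 121480.00/4060.00 = 29.92 mm.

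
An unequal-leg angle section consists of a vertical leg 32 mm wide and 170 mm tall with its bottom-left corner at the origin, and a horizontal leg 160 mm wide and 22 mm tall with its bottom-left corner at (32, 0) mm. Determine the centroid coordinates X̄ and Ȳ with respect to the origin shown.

vertical leg: A = 32 × 170 = 5440.00, centroid at (16.00, 85.00).
horizontal leg: A = 160 × 22 = 3520.00, centroid at (112.00, 11.00).
ΣA = 8960.00 mm², ΣAX̄ = 481280.00 mm³, ΣAȲ = 501120.00 mm³.
X̄ = 481280.00/8960.00 = 53.71 mm; Ȳ = 501120.00/8960.00 = 55.93 mm.

X̄ = 53.71 mm, Ȳ = 55.93 mm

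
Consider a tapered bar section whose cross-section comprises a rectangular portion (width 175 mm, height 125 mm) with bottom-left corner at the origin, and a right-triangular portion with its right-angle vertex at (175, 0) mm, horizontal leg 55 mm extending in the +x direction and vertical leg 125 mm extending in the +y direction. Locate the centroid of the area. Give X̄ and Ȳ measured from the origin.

rectangular portion: A = 175 × 125 = 21875.00, centroid at (87.50, 62.50).
triangular portion: A = ½·55·125 = 3437.50, centroid at (193.33, 41.67).
ΣA = 25312.50 mm², ΣAX̄ = 2578645.83 mm³, ΣAȲ = 1510416.67 mm³.
X̄ = 2578645.83/25312.50 = 101.87 mm; Ȳ = 1510416.67/25312.50 = 59.67 mm.

X̄ = 101.87 mm, Ȳ = 59.67 mm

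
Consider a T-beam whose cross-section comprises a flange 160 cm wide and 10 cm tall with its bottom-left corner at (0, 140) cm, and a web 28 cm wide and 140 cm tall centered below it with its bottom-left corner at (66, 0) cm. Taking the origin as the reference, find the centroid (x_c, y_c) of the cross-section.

Part | A | x̄ᵢ | ȳᵢ | A·x̄ᵢ | A·ȳᵢ
web | 3920.00 | 80.00 | 70.00 | 313600.00 | 274400.00
flange | 1600.00 | 80.00 | 145.00 | 128000.00 | 232000.00
Σ | 5520.00 |  |  | 441600.00 | 506400.00
x_c = 441600.00 / 5520.00 = 80.00 cm
y_c = 506400.00 / 5520.00 = 91.74 cm

x_c = 80.00 cm, y_c = 91.74 cm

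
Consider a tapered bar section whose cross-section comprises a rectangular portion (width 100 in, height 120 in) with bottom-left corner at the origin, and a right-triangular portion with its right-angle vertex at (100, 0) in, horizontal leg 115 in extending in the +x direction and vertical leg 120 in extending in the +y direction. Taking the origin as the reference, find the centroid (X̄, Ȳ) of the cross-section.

X̄ = 82.25 in, Ȳ = 52.70 in

Part | A | x̄ᵢ | ȳᵢ | A·x̄ᵢ | A·ȳᵢ
rectangular portion | 12000.00 | 50.00 | 60.00 | 600000.00 | 720000.00
triangular portion | 6900.00 | 138.33 | 40.00 | 954500.00 | 276000.00
Σ | 18900.00 |  |  | 1554500.00 | 996000.00
X̄ = 1554500.00 / 18900.00 = 82.25 in
Ȳ = 996000.00 / 18900.00 = 52.70 in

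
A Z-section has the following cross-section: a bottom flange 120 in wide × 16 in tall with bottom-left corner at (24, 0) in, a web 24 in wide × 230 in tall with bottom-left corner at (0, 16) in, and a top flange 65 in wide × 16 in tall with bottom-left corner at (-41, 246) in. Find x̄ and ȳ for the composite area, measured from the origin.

bottom flange: A = 120 × 16 = 1920.00, centroid at (84.00, 8.00).
web: A = 24 × 230 = 5520.00, centroid at (12.00, 131.00).
top flange: A = 65 × 16 = 1040.00, centroid at (-8.50, 254.00).
ΣA = 8480.00 in², ΣAx̄ = 218680.00 in³, ΣAȳ = 1002640.00 in³.
x̄ = 218680.00/8480.00 = 25.79 in; ȳ = 1002640.00/8480.00 = 118.24 in.

x̄ = 25.79 in, ȳ = 118.24 in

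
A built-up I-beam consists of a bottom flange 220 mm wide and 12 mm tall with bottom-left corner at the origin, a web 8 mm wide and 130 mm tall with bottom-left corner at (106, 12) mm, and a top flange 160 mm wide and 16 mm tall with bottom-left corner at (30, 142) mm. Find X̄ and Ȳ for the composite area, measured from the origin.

X̄ = 110.00 mm, Ȳ = 76.91 mm

bottom flange: A = 220 × 12 = 2640.00, centroid at (110.00, 6.00).
web: A = 8 × 130 = 1040.00, centroid at (110.00, 77.00).
top flange: A = 160 × 16 = 2560.00, centroid at (110.00, 150.00).
ΣA = 6240.00 mm², ΣAX̄ = 686400.00 mm³, ΣAȲ = 479920.00 mm³.
X̄ = 686400.00/6240.00 = 110.00 mm; Ȳ = 479920.00/6240.00 = 76.91 mm.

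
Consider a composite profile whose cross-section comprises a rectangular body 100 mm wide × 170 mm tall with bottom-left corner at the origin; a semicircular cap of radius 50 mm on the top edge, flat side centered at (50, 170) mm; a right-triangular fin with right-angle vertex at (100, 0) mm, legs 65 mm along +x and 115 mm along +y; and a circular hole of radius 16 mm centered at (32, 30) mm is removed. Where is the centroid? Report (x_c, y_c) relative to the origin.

rectangular body: A = 100 × 170 = 17000.00, centroid at (50.00, 85.00).
semicircular top: A = ½π·50² = 3926.99, centroid at (50.00, 191.22).
triangular fin: A = ½·65·115 = 3737.50, centroid at (121.67, 38.33).
hole: A = −π·16² = -804.25, centroid at (32.00, 30.00).
ΣA = 23860.24 mm², ΣAx_c = 1475342.78 mm³, ΣAy_c = 2315065.17 mm³.
x_c = 1475342.78/23860.24 = 61.83 mm; y_c = 2315065.17/23860.24 = 97.03 mm.

x_c = 61.83 mm, y_c = 97.03 mm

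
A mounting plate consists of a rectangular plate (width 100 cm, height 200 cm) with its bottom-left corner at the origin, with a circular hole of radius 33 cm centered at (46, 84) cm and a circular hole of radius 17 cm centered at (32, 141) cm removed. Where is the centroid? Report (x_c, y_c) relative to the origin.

x_c = 51.92 cm, y_c = 101.12 cm

plate: A = 100 × 200 = 20000.00, centroid at (50.00, 100.00).
hole 1: A = −π·33² = -3421.19, centroid at (46.00, 84.00).
hole 2: A = −π·17² = -907.92, centroid at (32.00, 141.00).
ΣA = 15670.89 cm²
ΣAx_c = (20000.00)(50.00) + (-3421.19)(46.00) + (-907.92)(32.00) = 813571.61 cm³
ΣAy_c = (20000.00)(100.00) + (-3421.19)(84.00) + (-907.92)(141.00) = 1584602.91 cm³
x_c = 813571.61 / 15670.89 = 51.92 cm
y_c = 1584602.91 / 15670.89 = 101.12 cm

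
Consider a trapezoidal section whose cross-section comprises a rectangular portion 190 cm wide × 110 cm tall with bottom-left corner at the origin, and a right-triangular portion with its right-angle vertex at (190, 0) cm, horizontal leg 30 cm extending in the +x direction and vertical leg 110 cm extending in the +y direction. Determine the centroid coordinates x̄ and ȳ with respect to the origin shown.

rectangular portion: A = 190 × 110 = 20900.00, centroid at (95.00, 55.00).
triangular portion: A = ½·30·110 = 1650.00, centroid at (200.00, 36.67).
ΣA = 22550.00 cm²
ΣAx̄ = (20900.00)(95.00) + (1650.00)(200.00) = 2315500.00 cm³
ΣAȳ = (20900.00)(55.00) + (1650.00)(36.67) = 1210000.00 cm³
x̄ = 2315500.00 / 22550.00 = 102.68 cm
ȳ = 1210000.00 / 22550.00 = 53.66 cm

x̄ = 102.68 cm, ȳ = 53.66 cm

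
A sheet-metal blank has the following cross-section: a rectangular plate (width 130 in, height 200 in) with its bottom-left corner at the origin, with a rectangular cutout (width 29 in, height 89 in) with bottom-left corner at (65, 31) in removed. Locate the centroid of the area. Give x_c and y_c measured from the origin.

Part | A | x̄ᵢ | ȳᵢ | A·x̄ᵢ | A·ȳᵢ
plate | 26000.00 | 65.00 | 100.00 | 1690000.00 | 2600000.00
hole | -2581.00 | 79.50 | 75.50 | -205189.50 | -194865.50
Σ | 23419.00 |  |  | 1484810.50 | 2405134.50
x_c = 1484810.50 / 23419.00 = 63.40 in
y_c = 2405134.50 / 23419.00 = 102.70 in

x_c = 63.40 in, y_c = 102.70 in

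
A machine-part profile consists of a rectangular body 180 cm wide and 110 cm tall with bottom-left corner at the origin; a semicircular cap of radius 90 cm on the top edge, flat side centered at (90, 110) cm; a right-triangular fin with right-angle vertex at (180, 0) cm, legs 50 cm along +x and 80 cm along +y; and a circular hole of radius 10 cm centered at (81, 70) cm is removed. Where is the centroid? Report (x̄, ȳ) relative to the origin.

rectangular body: A = 180 × 110 = 19800.00, centroid at (90.00, 55.00).
semicircular top: A = ½π·90² = 12723.45, centroid at (90.00, 148.20).
triangular fin: A = ½·50·80 = 2000.00, centroid at (196.67, 26.67).
hole: A = −π·10² = -314.16, centroid at (81.00, 70.00).
ΣA = 34209.29 cm², ΣAx̄ = 3294996.96 cm³, ΣAȳ = 3005921.71 cm³.
x̄ = 3294996.96/34209.29 = 96.32 cm; ȳ = 3005921.71/34209.29 = 87.87 cm.

x̄ = 96.32 cm, ȳ = 87.87 cm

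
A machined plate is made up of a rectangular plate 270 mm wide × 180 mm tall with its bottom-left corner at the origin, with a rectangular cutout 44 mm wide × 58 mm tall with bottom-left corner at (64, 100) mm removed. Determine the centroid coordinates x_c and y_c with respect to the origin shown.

x_c = 137.72 mm, y_c = 87.84 mm

plate: A = 270 × 180 = 48600.00, centroid at (135.00, 90.00).
hole: A = −(44 × 58) = -2552.00, centroid at (86.00, 129.00).
ΣA = 46048.00 mm², ΣAx_c = 6341528.00 mm³, ΣAy_c = 4044792.00 mm³.
x_c = 6341528.00/46048.00 = 137.72 mm; y_c = 4044792.00/46048.00 = 87.84 mm.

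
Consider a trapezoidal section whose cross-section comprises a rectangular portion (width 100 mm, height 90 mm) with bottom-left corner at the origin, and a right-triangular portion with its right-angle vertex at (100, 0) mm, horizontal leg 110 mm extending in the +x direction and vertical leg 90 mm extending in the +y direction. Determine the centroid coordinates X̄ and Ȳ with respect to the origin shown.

X̄ = 80.75 mm, Ȳ = 39.68 mm

Part | A | x̄ᵢ | ȳᵢ | A·x̄ᵢ | A·ȳᵢ
rectangular portion | 9000.00 | 50.00 | 45.00 | 450000.00 | 405000.00
triangular portion | 4950.00 | 136.67 | 30.00 | 676500.00 | 148500.00
Σ | 13950.00 |  |  | 1126500.00 | 553500.00
X̄ = 1126500.00 / 13950.00 = 80.75 mm
Ȳ = 553500.00 / 13950.00 = 39.68 mm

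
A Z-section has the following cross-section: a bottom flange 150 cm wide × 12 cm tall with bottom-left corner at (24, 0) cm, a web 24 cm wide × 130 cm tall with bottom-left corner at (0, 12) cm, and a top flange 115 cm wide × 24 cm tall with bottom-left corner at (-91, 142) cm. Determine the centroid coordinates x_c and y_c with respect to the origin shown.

x_c = 16.04 cm, y_c = 88.03 cm

bottom flange: A = 150 × 12 = 1800.00, centroid at (99.00, 6.00).
web: A = 24 × 130 = 3120.00, centroid at (12.00, 77.00).
top flange: A = 115 × 24 = 2760.00, centroid at (-33.50, 154.00).
ΣA = 7680.00 cm², ΣAx_c = 123180.00 cm³, ΣAy_c = 676080.00 cm³.
x_c = 123180.00/7680.00 = 16.04 cm; y_c = 676080.00/7680.00 = 88.03 cm.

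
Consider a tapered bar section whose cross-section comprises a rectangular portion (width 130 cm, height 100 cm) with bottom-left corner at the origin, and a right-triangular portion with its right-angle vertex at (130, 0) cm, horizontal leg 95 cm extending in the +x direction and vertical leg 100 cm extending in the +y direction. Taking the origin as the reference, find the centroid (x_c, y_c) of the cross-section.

x_c = 90.87 cm, y_c = 45.54 cm

rectangular portion: A = 130 × 100 = 13000.00, centroid at (65.00, 50.00).
triangular portion: A = ½·95·100 = 4750.00, centroid at (161.67, 33.33).
ΣA = 17750.00 cm²
ΣAx_c = (13000.00)(65.00) + (4750.00)(161.67) = 1612916.67 cm³
ΣAy_c = (13000.00)(50.00) + (4750.00)(33.33) = 808333.33 cm³
x_c = 1612916.67 / 17750.00 = 90.87 cm
y_c = 808333.33 / 17750.00 = 45.54 cm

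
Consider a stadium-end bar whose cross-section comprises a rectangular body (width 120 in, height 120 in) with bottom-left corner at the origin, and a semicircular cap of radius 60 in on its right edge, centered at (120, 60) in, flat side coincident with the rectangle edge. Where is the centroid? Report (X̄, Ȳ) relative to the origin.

X̄ = 84.10 in, Ȳ = 60.00 in

Part | A | x̄ᵢ | ȳᵢ | A·x̄ᵢ | A·ȳᵢ
rectangular body | 14400.00 | 60.00 | 60.00 | 864000.00 | 864000.00
semicircular end | 5654.87 | 145.46 | 60.00 | 822584.01 | 339292.01
Σ | 20054.87 |  |  | 1686584.01 | 1203292.01
X̄ = 1686584.01 / 20054.87 = 84.10 in
Ȳ = 1203292.01 / 20054.87 = 60.00 in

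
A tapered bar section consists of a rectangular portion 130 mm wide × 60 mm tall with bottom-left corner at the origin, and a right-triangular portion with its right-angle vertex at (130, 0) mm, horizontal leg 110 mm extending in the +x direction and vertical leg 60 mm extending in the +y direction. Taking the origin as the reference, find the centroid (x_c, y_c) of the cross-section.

rectangular portion: A = 130 × 60 = 7800.00, centroid at (65.00, 30.00).
triangular portion: A = ½·110·60 = 3300.00, centroid at (166.67, 20.00).
ΣA = 11100.00 mm², ΣAx_c = 1057000.00 mm³, ΣAy_c = 300000.00 mm³.
x_c = 1057000.00/11100.00 = 95.23 mm; y_c = 300000.00/11100.00 = 27.03 mm.

x_c = 95.23 mm, y_c = 27.03 mm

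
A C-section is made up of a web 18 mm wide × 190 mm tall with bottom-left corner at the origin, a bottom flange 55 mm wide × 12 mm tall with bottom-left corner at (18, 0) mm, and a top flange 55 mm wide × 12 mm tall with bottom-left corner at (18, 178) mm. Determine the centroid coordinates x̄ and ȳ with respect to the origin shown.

web: A = 18 × 190 = 3420.00, centroid at (9.00, 95.00).
bottom flange: A = 55 × 12 = 660.00, centroid at (45.50, 6.00).
top flange: A = 55 × 12 = 660.00, centroid at (45.50, 184.00).
ΣA = 4740.00 mm², ΣAx̄ = 90840.00 mm³, ΣAȳ = 450300.00 mm³.
x̄ = 90840.00/4740.00 = 19.16 mm; ȳ = 450300.00/4740.00 = 95.00 mm.

x̄ = 19.16 mm, ȳ = 95.00 mm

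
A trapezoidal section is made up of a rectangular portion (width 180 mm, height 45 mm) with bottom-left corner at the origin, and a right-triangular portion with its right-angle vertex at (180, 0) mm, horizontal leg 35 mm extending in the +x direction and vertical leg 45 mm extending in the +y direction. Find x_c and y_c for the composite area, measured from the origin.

x_c = 99.01 mm, y_c = 21.84 mm

Part | A | x̄ᵢ | ȳᵢ | A·x̄ᵢ | A·ȳᵢ
rectangular portion | 8100.00 | 90.00 | 22.50 | 729000.00 | 182250.00
triangular portion | 787.50 | 191.67 | 15.00 | 150937.50 | 11812.50
Σ | 8887.50 |  |  | 879937.50 | 194062.50
x_c = 879937.50 / 8887.50 = 99.01 mm
y_c = 194062.50 / 8887.50 = 21.84 mm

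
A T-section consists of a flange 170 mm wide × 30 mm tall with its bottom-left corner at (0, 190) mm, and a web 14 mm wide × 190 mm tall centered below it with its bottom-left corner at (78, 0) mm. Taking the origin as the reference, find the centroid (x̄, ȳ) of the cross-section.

web: A = 14 × 190 = 2660.00, centroid at (85.00, 95.00).
flange: A = 170 × 30 = 5100.00, centroid at (85.00, 205.00).
ΣA = 7760.00 mm²
ΣAx̄ = (2660.00)(85.00) + (5100.00)(85.00) = 659600.00 mm³
ΣAȳ = (2660.00)(95.00) + (5100.00)(205.00) = 1298200.00 mm³
x̄ = 659600.00 / 7760.00 = 85.00 mm
ȳ = 1298200.00 / 7760.00 = 167.29 mm

x̄ = 85.00 mm, ȳ = 167.29 mm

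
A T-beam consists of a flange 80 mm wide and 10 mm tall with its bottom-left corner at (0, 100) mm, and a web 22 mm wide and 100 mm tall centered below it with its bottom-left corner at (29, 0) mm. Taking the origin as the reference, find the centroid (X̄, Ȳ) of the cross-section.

Part | A | x̄ᵢ | ȳᵢ | A·x̄ᵢ | A·ȳᵢ
web | 2200.00 | 40.00 | 50.00 | 88000.00 | 110000.00
flange | 800.00 | 40.00 | 105.00 | 32000.00 | 84000.00
Σ | 3000.00 |  |  | 120000.00 | 194000.00
X̄ = 120000.00 / 3000.00 = 40.00 mm
Ȳ = 194000.00 / 3000.00 = 64.67 mm

X̄ = 40.00 mm, Ȳ = 64.67 mm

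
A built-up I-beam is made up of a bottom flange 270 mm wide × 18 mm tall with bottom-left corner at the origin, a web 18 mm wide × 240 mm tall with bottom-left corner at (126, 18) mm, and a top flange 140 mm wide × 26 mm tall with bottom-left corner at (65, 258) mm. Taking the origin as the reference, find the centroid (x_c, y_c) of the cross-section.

x_c = 135.00 mm, y_c = 126.86 mm

bottom flange: A = 270 × 18 = 4860.00, centroid at (135.00, 9.00).
web: A = 18 × 240 = 4320.00, centroid at (135.00, 138.00).
top flange: A = 140 × 26 = 3640.00, centroid at (135.00, 271.00).
ΣA = 12820.00 mm²
ΣAx_c = (4860.00)(135.00) + (4320.00)(135.00) + (3640.00)(135.00) = 1730700.00 mm³
ΣAy_c = (4860.00)(9.00) + (4320.00)(138.00) + (3640.00)(271.00) = 1626340.00 mm³
x_c = 1730700.00 / 12820.00 = 135.00 mm
y_c = 1626340.00 / 12820.00 = 126.86 mm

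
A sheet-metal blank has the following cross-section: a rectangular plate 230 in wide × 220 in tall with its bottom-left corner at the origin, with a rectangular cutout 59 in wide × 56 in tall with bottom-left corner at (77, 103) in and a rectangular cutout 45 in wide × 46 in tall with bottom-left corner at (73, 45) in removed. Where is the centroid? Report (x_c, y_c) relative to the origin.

x_c = 116.51 in, y_c = 110.39 in

Part | A | x̄ᵢ | ȳᵢ | A·x̄ᵢ | A·ȳᵢ
plate | 50600.00 | 115.00 | 110.00 | 5819000.00 | 5566000.00
hole 1 | -3304.00 | 106.50 | 131.00 | -351876.00 | -432824.00
hole 2 | -2070.00 | 95.50 | 68.00 | -197685.00 | -140760.00
Σ | 45226.00 |  |  | 5269439.00 | 4992416.00
x_c = 5269439.00 / 45226.00 = 116.51 in
y_c = 4992416.00 / 45226.00 = 110.39 in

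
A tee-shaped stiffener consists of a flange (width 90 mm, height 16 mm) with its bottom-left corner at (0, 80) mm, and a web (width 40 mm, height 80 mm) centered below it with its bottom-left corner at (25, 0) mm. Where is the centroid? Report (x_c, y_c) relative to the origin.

x_c = 45.00 mm, y_c = 54.90 mm

Part | A | x̄ᵢ | ȳᵢ | A·x̄ᵢ | A·ȳᵢ
web | 3200.00 | 45.00 | 40.00 | 144000.00 | 128000.00
flange | 1440.00 | 45.00 | 88.00 | 64800.00 | 126720.00
Σ | 4640.00 |  |  | 208800.00 | 254720.00
x_c = 208800.00 / 4640.00 = 45.00 mm
y_c = 254720.00 / 4640.00 = 54.90 mm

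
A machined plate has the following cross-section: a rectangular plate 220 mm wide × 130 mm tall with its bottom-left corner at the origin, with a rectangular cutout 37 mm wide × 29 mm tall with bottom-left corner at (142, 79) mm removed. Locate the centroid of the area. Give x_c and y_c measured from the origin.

plate: A = 220 × 130 = 28600.00, centroid at (110.00, 65.00).
hole: A = −(37 × 29) = -1073.00, centroid at (160.50, 93.50).
ΣA = 27527.00 mm², ΣAx_c = 2973783.50 mm³, ΣAy_c = 1758674.50 mm³.
x_c = 2973783.50/27527.00 = 108.03 mm; y_c = 1758674.50/27527.00 = 63.89 mm.

x_c = 108.03 mm, y_c = 63.89 mm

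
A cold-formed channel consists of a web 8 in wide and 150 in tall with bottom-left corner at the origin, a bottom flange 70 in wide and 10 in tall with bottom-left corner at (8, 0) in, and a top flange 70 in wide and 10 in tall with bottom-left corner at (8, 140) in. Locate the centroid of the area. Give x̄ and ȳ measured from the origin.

x̄ = 25.00 in, ȳ = 75.00 in

Part | A | x̄ᵢ | ȳᵢ | A·x̄ᵢ | A·ȳᵢ
web | 1200.00 | 4.00 | 75.00 | 4800.00 | 90000.00
bottom flange | 700.00 | 43.00 | 5.00 | 30100.00 | 3500.00
top flange | 700.00 | 43.00 | 145.00 | 30100.00 | 101500.00
Σ | 2600.00 |  |  | 65000.00 | 195000.00
x̄ = 65000.00 / 2600.00 = 25.00 in
ȳ = 195000.00 / 2600.00 = 75.00 in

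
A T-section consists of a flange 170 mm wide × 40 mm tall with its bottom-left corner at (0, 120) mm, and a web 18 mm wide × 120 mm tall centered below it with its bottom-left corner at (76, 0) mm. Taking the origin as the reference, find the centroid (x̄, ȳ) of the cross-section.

web: A = 18 × 120 = 2160.00, centroid at (85.00, 60.00).
flange: A = 170 × 40 = 6800.00, centroid at (85.00, 140.00).
ΣA = 8960.00 mm², ΣAx̄ = 761600.00 mm³, ΣAȳ = 1081600.00 mm³.
x̄ = 761600.00/8960.00 = 85.00 mm; ȳ = 1081600.00/8960.00 = 120.71 mm.

x̄ = 85.00 mm, ȳ = 120.71 mm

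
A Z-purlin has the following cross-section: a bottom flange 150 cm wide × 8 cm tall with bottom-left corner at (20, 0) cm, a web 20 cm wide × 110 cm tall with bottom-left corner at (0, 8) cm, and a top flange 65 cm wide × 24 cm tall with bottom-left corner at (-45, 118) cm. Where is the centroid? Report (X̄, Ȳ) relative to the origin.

X̄ = 23.49 cm, Ȳ = 69.80 cm

bottom flange: A = 150 × 8 = 1200.00, centroid at (95.00, 4.00).
web: A = 20 × 110 = 2200.00, centroid at (10.00, 63.00).
top flange: A = 65 × 24 = 1560.00, centroid at (-12.50, 130.00).
ΣA = 4960.00 cm², ΣAX̄ = 116500.00 cm³, ΣAȲ = 346200.00 cm³.
X̄ = 116500.00/4960.00 = 23.49 cm; Ȳ = 346200.00/4960.00 = 69.80 cm.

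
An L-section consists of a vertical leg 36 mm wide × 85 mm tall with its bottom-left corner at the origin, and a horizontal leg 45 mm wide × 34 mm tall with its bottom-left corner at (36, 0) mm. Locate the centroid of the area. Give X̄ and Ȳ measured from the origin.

X̄ = 31.50 mm, Ȳ = 34.00 mm

Part | A | x̄ᵢ | ȳᵢ | A·x̄ᵢ | A·ȳᵢ
vertical leg | 3060.00 | 18.00 | 42.50 | 55080.00 | 130050.00
horizontal leg | 1530.00 | 58.50 | 17.00 | 89505.00 | 26010.00
Σ | 4590.00 |  |  | 144585.00 | 156060.00
X̄ = 144585.00 / 4590.00 = 31.50 mm
Ȳ = 156060.00 / 4590.00 = 34.00 mm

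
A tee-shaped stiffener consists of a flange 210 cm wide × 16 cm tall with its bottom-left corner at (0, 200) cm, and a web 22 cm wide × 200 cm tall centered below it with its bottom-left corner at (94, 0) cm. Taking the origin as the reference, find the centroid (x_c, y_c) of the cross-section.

Part | A | x̄ᵢ | ȳᵢ | A·x̄ᵢ | A·ȳᵢ
web | 4400.00 | 105.00 | 100.00 | 462000.00 | 440000.00
flange | 3360.00 | 105.00 | 208.00 | 352800.00 | 698880.00
Σ | 7760.00 |  |  | 814800.00 | 1138880.00
x_c = 814800.00 / 7760.00 = 105.00 cm
y_c = 1138880.00 / 7760.00 = 146.76 cm

x_c = 105.00 cm, y_c = 146.76 cm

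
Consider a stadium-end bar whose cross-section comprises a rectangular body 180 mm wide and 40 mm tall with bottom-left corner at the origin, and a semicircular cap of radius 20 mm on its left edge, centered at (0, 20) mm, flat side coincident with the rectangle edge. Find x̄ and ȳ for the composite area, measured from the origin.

x̄ = 82.10 mm, ȳ = 20.00 mm

rectangular body: A = 180 × 40 = 7200.00, centroid at (90.00, 20.00).
semicircular end: A = ½π·20² = 628.32, centroid at (-8.49, 20.00).
ΣA = 7828.32 mm², ΣAx̄ = 642666.67 mm³, ΣAȳ = 156566.37 mm³.
x̄ = 642666.67/7828.32 = 82.10 mm; ȳ = 156566.37/7828.32 = 20.00 mm.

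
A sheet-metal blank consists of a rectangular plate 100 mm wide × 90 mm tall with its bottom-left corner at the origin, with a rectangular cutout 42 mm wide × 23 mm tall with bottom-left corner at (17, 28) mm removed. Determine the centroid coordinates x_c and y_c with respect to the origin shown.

plate: A = 100 × 90 = 9000.00, centroid at (50.00, 45.00).
hole: A = −(42 × 23) = -966.00, centroid at (38.00, 39.50).
ΣA = 8034.00 mm², ΣAx_c = 413292.00 mm³, ΣAy_c = 366843.00 mm³.
x_c = 413292.00/8034.00 = 51.44 mm; y_c = 366843.00/8034.00 = 45.66 mm.

x_c = 51.44 mm, y_c = 45.66 mm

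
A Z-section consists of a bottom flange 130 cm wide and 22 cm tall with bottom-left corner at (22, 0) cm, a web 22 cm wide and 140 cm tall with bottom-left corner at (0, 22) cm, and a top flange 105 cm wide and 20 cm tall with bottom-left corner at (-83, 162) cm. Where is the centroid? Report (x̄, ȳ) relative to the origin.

bottom flange: A = 130 × 22 = 2860.00, centroid at (87.00, 11.00).
web: A = 22 × 140 = 3080.00, centroid at (11.00, 92.00).
top flange: A = 105 × 20 = 2100.00, centroid at (-30.50, 172.00).
ΣA = 8040.00 cm², ΣAx̄ = 218650.00 cm³, ΣAȳ = 676020.00 cm³.
x̄ = 218650.00/8040.00 = 27.20 cm; ȳ = 676020.00/8040.00 = 84.08 cm.

x̄ = 27.20 cm, ȳ = 84.08 cm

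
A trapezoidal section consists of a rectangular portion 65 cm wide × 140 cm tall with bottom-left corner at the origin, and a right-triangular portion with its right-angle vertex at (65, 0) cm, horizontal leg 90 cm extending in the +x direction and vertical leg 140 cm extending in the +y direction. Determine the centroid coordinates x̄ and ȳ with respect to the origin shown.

x̄ = 58.07 cm, ȳ = 60.45 cm

rectangular portion: A = 65 × 140 = 9100.00, centroid at (32.50, 70.00).
triangular portion: A = ½·90·140 = 6300.00, centroid at (95.00, 46.67).
ΣA = 15400.00 cm²
ΣAx̄ = (9100.00)(32.50) + (6300.00)(95.00) = 894250.00 cm³
ΣAȳ = (9100.00)(70.00) + (6300.00)(46.67) = 931000.00 cm³
x̄ = 894250.00 / 15400.00 = 58.07 cm
ȳ = 931000.00 / 15400.00 = 60.45 cm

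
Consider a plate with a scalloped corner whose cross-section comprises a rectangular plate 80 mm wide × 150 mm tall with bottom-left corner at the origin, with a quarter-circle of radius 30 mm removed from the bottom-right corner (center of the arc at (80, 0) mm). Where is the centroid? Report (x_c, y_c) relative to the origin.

Part | A | x̄ᵢ | ȳᵢ | A·x̄ᵢ | A·ȳᵢ
plate | 12000.00 | 40.00 | 75.00 | 480000.00 | 900000.00
removed quarter-circle | -706.86 | 67.27 | 12.73 | -47548.67 | -9000.00
Σ | 11293.14 |  |  | 432451.33 | 891000.00
x_c = 432451.33 / 11293.14 = 38.29 mm
y_c = 891000.00 / 11293.14 = 78.90 mm

x_c = 38.29 mm, y_c = 78.90 mm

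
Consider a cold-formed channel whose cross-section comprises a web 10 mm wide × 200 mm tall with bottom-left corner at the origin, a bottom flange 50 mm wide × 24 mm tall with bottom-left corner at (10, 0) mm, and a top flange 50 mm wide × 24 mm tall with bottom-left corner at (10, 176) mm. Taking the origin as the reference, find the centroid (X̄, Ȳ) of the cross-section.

X̄ = 21.36 mm, Ȳ = 100.00 mm

web: A = 10 × 200 = 2000.00, centroid at (5.00, 100.00).
bottom flange: A = 50 × 24 = 1200.00, centroid at (35.00, 12.00).
top flange: A = 50 × 24 = 1200.00, centroid at (35.00, 188.00).
ΣA = 4400.00 mm²
ΣAX̄ = (2000.00)(5.00) + (1200.00)(35.00) + (1200.00)(35.00) = 94000.00 mm³
ΣAȲ = (2000.00)(100.00) + (1200.00)(12.00) + (1200.00)(188.00) = 440000.00 mm³
X̄ = 94000.00 / 4400.00 = 21.36 mm
Ȳ = 440000.00 / 4400.00 = 100.00 mm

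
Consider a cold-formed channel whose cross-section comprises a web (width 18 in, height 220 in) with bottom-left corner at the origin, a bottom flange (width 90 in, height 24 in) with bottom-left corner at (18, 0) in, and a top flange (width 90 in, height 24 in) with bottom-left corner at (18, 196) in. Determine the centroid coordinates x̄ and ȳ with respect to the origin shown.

web: A = 18 × 220 = 3960.00, centroid at (9.00, 110.00).
bottom flange: A = 90 × 24 = 2160.00, centroid at (63.00, 12.00).
top flange: A = 90 × 24 = 2160.00, centroid at (63.00, 208.00).
ΣA = 8280.00 in², ΣAx̄ = 307800.00 in³, ΣAȳ = 910800.00 in³.
x̄ = 307800.00/8280.00 = 37.17 in; ȳ = 910800.00/8280.00 = 110.00 in.

x̄ = 37.17 in, ȳ = 110.00 in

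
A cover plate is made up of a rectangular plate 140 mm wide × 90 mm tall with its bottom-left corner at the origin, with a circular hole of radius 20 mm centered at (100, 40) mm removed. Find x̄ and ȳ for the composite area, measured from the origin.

plate: A = 140 × 90 = 12600.00, centroid at (70.00, 45.00).
hole: A = −π·20² = -1256.64, centroid at (100.00, 40.00).
ΣA = 11343.36 mm²
ΣAx̄ = (12600.00)(70.00) + (-1256.64)(100.00) = 756336.29 mm³
ΣAȳ = (12600.00)(45.00) + (-1256.64)(40.00) = 516734.52 mm³
x̄ = 756336.29 / 11343.36 = 66.68 mm
ȳ = 516734.52 / 11343.36 = 45.55 mm

x̄ = 66.68 mm, ȳ = 45.55 mm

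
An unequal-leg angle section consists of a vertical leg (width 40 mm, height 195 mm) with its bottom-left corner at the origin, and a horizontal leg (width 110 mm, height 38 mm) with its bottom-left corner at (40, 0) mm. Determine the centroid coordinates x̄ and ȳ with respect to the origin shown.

vertical leg: A = 40 × 195 = 7800.00, centroid at (20.00, 97.50).
horizontal leg: A = 110 × 38 = 4180.00, centroid at (95.00, 19.00).
ΣA = 11980.00 mm²
ΣAx̄ = (7800.00)(20.00) + (4180.00)(95.00) = 553100.00 mm³
ΣAȳ = (7800.00)(97.50) + (4180.00)(19.00) = 839920.00 mm³
x̄ = 553100.00 / 11980.00 = 46.17 mm
ȳ = 839920.00 / 11980.00 = 70.11 mm

x̄ = 46.17 mm, ȳ = 70.11 mm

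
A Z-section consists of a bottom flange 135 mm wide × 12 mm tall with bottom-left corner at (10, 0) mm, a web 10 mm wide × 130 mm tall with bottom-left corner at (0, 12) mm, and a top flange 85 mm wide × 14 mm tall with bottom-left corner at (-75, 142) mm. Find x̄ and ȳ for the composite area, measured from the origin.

bottom flange: A = 135 × 12 = 1620.00, centroid at (77.50, 6.00).
web: A = 10 × 130 = 1300.00, centroid at (5.00, 77.00).
top flange: A = 85 × 14 = 1190.00, centroid at (-32.50, 149.00).
ΣA = 4110.00 mm²
ΣAx̄ = (1620.00)(77.50) + (1300.00)(5.00) + (1190.00)(-32.50) = 93375.00 mm³
ΣAȳ = (1620.00)(6.00) + (1300.00)(77.00) + (1190.00)(149.00) = 287130.00 mm³
x̄ = 93375.00 / 4110.00 = 22.72 mm
ȳ = 287130.00 / 4110.00 = 69.86 mm

x̄ = 22.72 mm, ȳ = 69.86 mm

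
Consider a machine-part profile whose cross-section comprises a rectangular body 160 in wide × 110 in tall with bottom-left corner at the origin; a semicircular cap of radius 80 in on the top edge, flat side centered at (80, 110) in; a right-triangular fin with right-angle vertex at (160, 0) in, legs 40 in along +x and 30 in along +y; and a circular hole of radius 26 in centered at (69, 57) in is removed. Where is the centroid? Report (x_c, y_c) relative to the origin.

x_c = 83.04 in, y_c = 88.03 in

rectangular body: A = 160 × 110 = 17600.00, centroid at (80.00, 55.00).
semicircular top: A = ½π·80² = 10053.10, centroid at (80.00, 143.95).
triangular fin: A = ½·40·30 = 600.00, centroid at (173.33, 10.00).
hole: A = −π·26² = -2123.72, centroid at (69.00, 57.00).
ΣA = 26129.38 in², ΣAx_c = 2169711.27 in³, ΣAy_c = 2300122.10 in³.
x_c = 2169711.27/26129.38 = 83.04 in; y_c = 2300122.10/26129.38 = 88.03 in.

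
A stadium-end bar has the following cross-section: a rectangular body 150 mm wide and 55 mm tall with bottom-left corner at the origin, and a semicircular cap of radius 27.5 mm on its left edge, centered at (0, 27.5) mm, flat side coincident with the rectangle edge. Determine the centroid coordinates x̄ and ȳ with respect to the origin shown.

Part | A | x̄ᵢ | ȳᵢ | A·x̄ᵢ | A·ȳᵢ
rectangular body | 8250.00 | 75.00 | 27.50 | 618750.00 | 226875.00
semicircular end | 1187.91 | -11.67 | 27.50 | -13864.58 | 32667.65
Σ | 9437.91 |  |  | 604885.42 | 259542.65
x̄ = 604885.42 / 9437.91 = 64.09 mm
ȳ = 259542.65 / 9437.91 = 27.50 mm

x̄ = 64.09 mm, ȳ = 27.50 mm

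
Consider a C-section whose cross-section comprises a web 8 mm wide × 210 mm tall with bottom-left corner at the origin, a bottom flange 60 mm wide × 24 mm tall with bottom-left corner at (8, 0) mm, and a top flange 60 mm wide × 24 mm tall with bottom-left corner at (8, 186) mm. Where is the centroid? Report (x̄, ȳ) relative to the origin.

x̄ = 25.47 mm, ȳ = 105.00 mm

web: A = 8 × 210 = 1680.00, centroid at (4.00, 105.00).
bottom flange: A = 60 × 24 = 1440.00, centroid at (38.00, 12.00).
top flange: A = 60 × 24 = 1440.00, centroid at (38.00, 198.00).
ΣA = 4560.00 mm²
ΣAx̄ = (1680.00)(4.00) + (1440.00)(38.00) + (1440.00)(38.00) = 116160.00 mm³
ΣAȳ = (1680.00)(105.00) + (1440.00)(12.00) + (1440.00)(198.00) = 478800.00 mm³
x̄ = 116160.00 / 4560.00 = 25.47 mm
ȳ = 478800.00 / 4560.00 = 105.00 mm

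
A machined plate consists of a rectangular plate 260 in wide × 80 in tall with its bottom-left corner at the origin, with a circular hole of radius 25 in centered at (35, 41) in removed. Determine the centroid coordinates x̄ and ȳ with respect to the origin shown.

x̄ = 139.90 in, ȳ = 39.90 in

Part | A | x̄ᵢ | ȳᵢ | A·x̄ᵢ | A·ȳᵢ
plate | 20800.00 | 130.00 | 40.00 | 2704000.00 | 832000.00
hole | -1963.50 | 35.00 | 41.00 | -68722.34 | -80503.31
Σ | 18836.50 |  |  | 2635277.66 | 751496.69
x̄ = 2635277.66 / 18836.50 = 139.90 in
ȳ = 751496.69 / 18836.50 = 39.90 in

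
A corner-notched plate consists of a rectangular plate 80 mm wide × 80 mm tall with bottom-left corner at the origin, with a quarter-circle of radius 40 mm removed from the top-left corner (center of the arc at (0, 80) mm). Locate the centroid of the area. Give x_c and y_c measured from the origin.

x_c = 45.63 mm, y_c = 34.37 mm

Part | A | x̄ᵢ | ȳᵢ | A·x̄ᵢ | A·ȳᵢ
plate | 6400.00 | 40.00 | 40.00 | 256000.00 | 256000.00
removed quarter-circle | -1256.64 | 16.98 | 63.02 | -21333.33 | -79197.63
Σ | 5143.36 |  |  | 234666.67 | 176802.37
x_c = 234666.67 / 5143.36 = 45.63 mm
y_c = 176802.37 / 5143.36 = 34.37 mm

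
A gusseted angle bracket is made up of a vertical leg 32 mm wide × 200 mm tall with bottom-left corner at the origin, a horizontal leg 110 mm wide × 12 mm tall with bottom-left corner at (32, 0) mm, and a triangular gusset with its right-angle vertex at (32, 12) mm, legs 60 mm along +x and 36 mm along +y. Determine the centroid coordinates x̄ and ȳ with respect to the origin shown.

vertical leg: A = 32 × 200 = 6400.00, centroid at (16.00, 100.00).
horizontal leg: A = 110 × 12 = 1320.00, centroid at (87.00, 6.00).
gusset: A = ½·60·36 = 1080.00, centroid at (52.00, 24.00).
ΣA = 8800.00 mm²
ΣAx̄ = (6400.00)(16.00) + (1320.00)(87.00) + (1080.00)(52.00) = 273400.00 mm³
ΣAȳ = (6400.00)(100.00) + (1320.00)(6.00) + (1080.00)(24.00) = 673840.00 mm³
x̄ = 273400.00 / 8800.00 = 31.07 mm
ȳ = 673840.00 / 8800.00 = 76.57 mm

x̄ = 31.07 mm, ȳ = 76.57 mm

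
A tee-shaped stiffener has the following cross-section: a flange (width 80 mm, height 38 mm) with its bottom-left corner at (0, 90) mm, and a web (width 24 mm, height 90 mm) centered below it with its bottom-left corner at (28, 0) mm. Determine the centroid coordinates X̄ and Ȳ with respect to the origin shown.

X̄ = 40.00 mm, Ȳ = 82.42 mm

Part | A | x̄ᵢ | ȳᵢ | A·x̄ᵢ | A·ȳᵢ
web | 2160.00 | 40.00 | 45.00 | 86400.00 | 97200.00
flange | 3040.00 | 40.00 | 109.00 | 121600.00 | 331360.00
Σ | 5200.00 |  |  | 208000.00 | 428560.00
X̄ = 208000.00 / 5200.00 = 40.00 mm
Ȳ = 428560.00 / 5200.00 = 82.42 mm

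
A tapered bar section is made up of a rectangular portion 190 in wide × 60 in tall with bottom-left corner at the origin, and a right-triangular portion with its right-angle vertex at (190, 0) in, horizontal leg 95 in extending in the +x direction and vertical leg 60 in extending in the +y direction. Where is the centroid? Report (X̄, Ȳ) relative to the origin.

rectangular portion: A = 190 × 60 = 11400.00, centroid at (95.00, 30.00).
triangular portion: A = ½·95·60 = 2850.00, centroid at (221.67, 20.00).
ΣA = 14250.00 in²
ΣAX̄ = (11400.00)(95.00) + (2850.00)(221.67) = 1714750.00 in³
ΣAȲ = (11400.00)(30.00) + (2850.00)(20.00) = 399000.00 in³
X̄ = 1714750.00 / 14250.00 = 120.33 in
Ȳ = 399000.00 / 14250.00 = 28.00 in

X̄ = 120.33 in, Ȳ = 28.00 in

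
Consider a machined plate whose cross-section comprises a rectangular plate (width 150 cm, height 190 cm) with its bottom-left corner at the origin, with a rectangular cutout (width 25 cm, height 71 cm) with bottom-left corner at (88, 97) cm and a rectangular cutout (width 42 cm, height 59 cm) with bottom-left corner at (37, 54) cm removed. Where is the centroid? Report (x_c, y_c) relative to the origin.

Part | A | x̄ᵢ | ȳᵢ | A·x̄ᵢ | A·ȳᵢ
plate | 28500.00 | 75.00 | 95.00 | 2137500.00 | 2707500.00
hole 1 | -1775.00 | 100.50 | 132.50 | -178387.50 | -235187.50
hole 2 | -2478.00 | 58.00 | 83.50 | -143724.00 | -206913.00
Σ | 24247.00 |  |  | 1815388.50 | 2265399.50
x_c = 1815388.50 / 24247.00 = 74.87 cm
y_c = 2265399.50 / 24247.00 = 93.43 cm

x_c = 74.87 cm, y_c = 93.43 cm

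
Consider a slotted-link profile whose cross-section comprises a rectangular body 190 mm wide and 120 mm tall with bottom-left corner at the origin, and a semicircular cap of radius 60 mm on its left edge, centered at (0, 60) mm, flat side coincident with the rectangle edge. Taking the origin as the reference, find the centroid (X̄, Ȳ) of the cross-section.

X̄ = 71.06 mm, Ȳ = 60.00 mm

rectangular body: A = 190 × 120 = 22800.00, centroid at (95.00, 60.00).
semicircular end: A = ½π·60² = 5654.87, centroid at (-25.46, 60.00).
ΣA = 28454.87 mm²
ΣAX̄ = (22800.00)(95.00) + (5654.87)(-25.46) = 2022000.00 mm³
ΣAȲ = (22800.00)(60.00) + (5654.87)(60.00) = 1707292.01 mm³
X̄ = 2022000.00 / 28454.87 = 71.06 mm
Ȳ = 1707292.01 / 28454.87 = 60.00 mm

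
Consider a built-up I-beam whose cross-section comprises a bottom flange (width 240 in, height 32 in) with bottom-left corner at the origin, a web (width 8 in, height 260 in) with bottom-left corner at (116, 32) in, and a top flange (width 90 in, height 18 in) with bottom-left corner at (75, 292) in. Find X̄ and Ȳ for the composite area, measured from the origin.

bottom flange: A = 240 × 32 = 7680.00, centroid at (120.00, 16.00).
web: A = 8 × 260 = 2080.00, centroid at (120.00, 162.00).
top flange: A = 90 × 18 = 1620.00, centroid at (120.00, 301.00).
ΣA = 11380.00 in², ΣAX̄ = 1365600.00 in³, ΣAȲ = 947460.00 in³.
X̄ = 1365600.00/11380.00 = 120.00 in; Ȳ = 947460.00/11380.00 = 83.26 in.

X̄ = 120.00 in, Ȳ = 83.26 in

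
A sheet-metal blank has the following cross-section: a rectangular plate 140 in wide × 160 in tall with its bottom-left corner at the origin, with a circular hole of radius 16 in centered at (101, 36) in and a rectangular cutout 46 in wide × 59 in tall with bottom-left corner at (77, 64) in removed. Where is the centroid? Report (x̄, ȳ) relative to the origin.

x̄ = 64.37 in, ȳ = 79.93 in

Part | A | x̄ᵢ | ȳᵢ | A·x̄ᵢ | A·ȳᵢ
plate | 22400.00 | 70.00 | 80.00 | 1568000.00 | 1792000.00
hole 1 | -804.25 | 101.00 | 36.00 | -81229.02 | -28952.92
hole 2 | -2714.00 | 100.00 | 93.50 | -271400.00 | -253759.00
Σ | 18881.75 |  |  | 1215370.98 | 1509288.08
x̄ = 1215370.98 / 18881.75 = 64.37 in
ȳ = 1509288.08 / 18881.75 = 79.93 in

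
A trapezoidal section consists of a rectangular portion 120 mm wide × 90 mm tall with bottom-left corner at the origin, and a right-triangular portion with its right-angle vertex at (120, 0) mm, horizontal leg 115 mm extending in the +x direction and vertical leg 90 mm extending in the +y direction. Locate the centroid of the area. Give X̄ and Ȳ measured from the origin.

Part | A | x̄ᵢ | ȳᵢ | A·x̄ᵢ | A·ȳᵢ
rectangular portion | 10800.00 | 60.00 | 45.00 | 648000.00 | 486000.00
triangular portion | 5175.00 | 158.33 | 30.00 | 819375.00 | 155250.00
Σ | 15975.00 |  |  | 1467375.00 | 641250.00
X̄ = 1467375.00 / 15975.00 = 91.85 mm
Ȳ = 641250.00 / 15975.00 = 40.14 mm

X̄ = 91.85 mm, Ȳ = 40.14 mm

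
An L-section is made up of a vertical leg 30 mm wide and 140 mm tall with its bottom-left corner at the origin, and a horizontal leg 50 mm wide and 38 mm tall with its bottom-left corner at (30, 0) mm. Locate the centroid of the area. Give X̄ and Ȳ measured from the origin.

vertical leg: A = 30 × 140 = 4200.00, centroid at (15.00, 70.00).
horizontal leg: A = 50 × 38 = 1900.00, centroid at (55.00, 19.00).
ΣA = 6100.00 mm²
ΣAX̄ = (4200.00)(15.00) + (1900.00)(55.00) = 167500.00 mm³
ΣAȲ = (4200.00)(70.00) + (1900.00)(19.00) = 330100.00 mm³
X̄ = 167500.00 / 6100.00 = 27.46 mm
Ȳ = 330100.00 / 6100.00 = 54.11 mm

X̄ = 27.46 mm, Ȳ = 54.11 mm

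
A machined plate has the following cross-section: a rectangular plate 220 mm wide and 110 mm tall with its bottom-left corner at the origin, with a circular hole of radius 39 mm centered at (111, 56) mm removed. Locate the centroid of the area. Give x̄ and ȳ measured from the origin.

Part | A | x̄ᵢ | ȳᵢ | A·x̄ᵢ | A·ȳᵢ
plate | 24200.00 | 110.00 | 55.00 | 2662000.00 | 1331000.00
hole | -4778.36 | 111.00 | 56.00 | -530398.23 | -267588.30
Σ | 19421.64 |  |  | 2131601.77 | 1063411.70
x̄ = 2131601.77 / 19421.64 = 109.75 mm
ȳ = 1063411.70 / 19421.64 = 54.75 mm

x̄ = 109.75 mm, ȳ = 54.75 mm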